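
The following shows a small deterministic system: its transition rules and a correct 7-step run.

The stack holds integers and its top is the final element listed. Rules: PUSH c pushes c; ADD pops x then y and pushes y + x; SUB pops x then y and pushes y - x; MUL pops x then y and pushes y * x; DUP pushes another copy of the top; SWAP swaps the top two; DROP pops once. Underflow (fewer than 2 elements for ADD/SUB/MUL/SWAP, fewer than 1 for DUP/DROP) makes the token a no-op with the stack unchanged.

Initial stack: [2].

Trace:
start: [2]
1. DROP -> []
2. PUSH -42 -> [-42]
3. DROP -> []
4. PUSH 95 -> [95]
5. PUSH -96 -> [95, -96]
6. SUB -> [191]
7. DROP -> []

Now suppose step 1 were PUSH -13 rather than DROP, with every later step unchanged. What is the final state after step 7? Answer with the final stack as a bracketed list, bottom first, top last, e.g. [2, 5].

(re-executing from step 1 with the substitution; state before step 1: [2])
1. PUSH -13 -> [2, -13]
2. PUSH -42 -> [2, -13, -42]
3. DROP -> [2, -13]
4. PUSH 95 -> [2, -13, 95]
5. PUSH -96 -> [2, -13, 95, -96]
6. SUB -> [2, -13, 191]
7. DROP -> [2, -13]

[2, -13]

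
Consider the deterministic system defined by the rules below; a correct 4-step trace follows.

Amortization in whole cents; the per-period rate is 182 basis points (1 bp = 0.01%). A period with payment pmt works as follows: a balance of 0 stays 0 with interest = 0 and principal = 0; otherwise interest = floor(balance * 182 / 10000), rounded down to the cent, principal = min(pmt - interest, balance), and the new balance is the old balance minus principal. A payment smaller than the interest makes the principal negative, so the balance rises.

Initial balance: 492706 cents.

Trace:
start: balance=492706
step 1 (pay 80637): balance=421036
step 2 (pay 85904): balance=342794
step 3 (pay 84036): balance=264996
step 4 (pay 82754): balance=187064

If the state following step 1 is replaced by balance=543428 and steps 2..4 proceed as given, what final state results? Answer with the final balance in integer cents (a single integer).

316262

state after step 1 := balance=543428
step 2 (pay 85904): balance=467414
step 3 (pay 84036): balance=391884
step 4 (pay 82754): balance=316262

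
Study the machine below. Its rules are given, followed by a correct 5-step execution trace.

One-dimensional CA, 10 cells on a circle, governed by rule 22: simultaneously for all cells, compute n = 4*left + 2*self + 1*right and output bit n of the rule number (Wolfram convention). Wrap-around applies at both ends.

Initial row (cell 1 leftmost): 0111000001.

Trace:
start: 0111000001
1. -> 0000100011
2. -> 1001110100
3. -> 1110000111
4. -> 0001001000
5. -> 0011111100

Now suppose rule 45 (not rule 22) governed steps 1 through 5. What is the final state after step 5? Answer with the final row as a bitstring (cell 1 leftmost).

(re-executing steps 1..5 under rule 45; state before step 1: 0111000001)
1. -> 1100011101
2. -> 0001010011
3. -> 0101110010
4. -> 0111000010
5. -> 0100011010

0100011010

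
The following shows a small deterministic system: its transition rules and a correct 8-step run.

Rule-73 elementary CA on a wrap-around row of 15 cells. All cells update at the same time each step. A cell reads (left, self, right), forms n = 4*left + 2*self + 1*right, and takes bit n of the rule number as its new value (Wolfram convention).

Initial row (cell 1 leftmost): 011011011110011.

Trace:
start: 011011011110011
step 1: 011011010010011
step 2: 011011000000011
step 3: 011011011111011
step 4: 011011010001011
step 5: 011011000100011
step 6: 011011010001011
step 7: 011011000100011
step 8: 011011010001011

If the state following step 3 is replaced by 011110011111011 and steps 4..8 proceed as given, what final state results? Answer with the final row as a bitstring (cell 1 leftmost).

state after step 3 := 011110011111011
step 4: 010010010001011
step 5: 000000000100011
step 6: 011111110001011
step 7: 010000010100011
step 8: 000111000001011

000111000001011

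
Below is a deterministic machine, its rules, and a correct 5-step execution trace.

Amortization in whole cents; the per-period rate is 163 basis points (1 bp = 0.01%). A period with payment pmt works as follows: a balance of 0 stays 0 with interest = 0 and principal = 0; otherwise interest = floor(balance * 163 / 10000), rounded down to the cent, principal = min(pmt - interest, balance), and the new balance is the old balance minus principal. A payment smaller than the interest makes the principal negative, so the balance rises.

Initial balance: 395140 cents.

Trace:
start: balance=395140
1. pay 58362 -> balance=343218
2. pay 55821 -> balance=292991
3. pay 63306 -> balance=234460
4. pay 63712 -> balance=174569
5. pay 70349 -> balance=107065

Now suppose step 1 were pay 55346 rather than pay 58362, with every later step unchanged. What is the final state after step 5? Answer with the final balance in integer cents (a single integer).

110283

(re-executing from step 1 with the substitution; state before step 1: balance=395140)
1. pay 55346 -> balance=346234
2. pay 55821 -> balance=296056
3. pay 63306 -> balance=237575
4. pay 63712 -> balance=177735
5. pay 70349 -> balance=110283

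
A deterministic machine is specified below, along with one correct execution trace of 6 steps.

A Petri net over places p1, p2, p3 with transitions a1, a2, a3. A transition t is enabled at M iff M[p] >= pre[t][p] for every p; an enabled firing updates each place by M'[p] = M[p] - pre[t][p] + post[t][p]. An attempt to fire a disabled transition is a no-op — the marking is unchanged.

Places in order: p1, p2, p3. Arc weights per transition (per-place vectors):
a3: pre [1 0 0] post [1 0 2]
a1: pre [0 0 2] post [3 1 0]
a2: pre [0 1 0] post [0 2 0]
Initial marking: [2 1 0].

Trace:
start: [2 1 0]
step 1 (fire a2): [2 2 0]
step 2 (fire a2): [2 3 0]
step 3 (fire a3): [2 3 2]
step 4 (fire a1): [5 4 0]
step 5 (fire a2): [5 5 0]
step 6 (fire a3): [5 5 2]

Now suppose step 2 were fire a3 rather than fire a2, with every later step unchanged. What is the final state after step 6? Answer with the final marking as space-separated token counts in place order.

(re-executing from step 2 with the substitution; state before step 2: [2 2 0])
step 2 (fire a3): [2 2 2]
step 3 (fire a3): [2 2 4]
step 4 (fire a1): [5 3 2]
step 5 (fire a2): [5 4 2]
step 6 (fire a3): [5 4 4]

5 4 4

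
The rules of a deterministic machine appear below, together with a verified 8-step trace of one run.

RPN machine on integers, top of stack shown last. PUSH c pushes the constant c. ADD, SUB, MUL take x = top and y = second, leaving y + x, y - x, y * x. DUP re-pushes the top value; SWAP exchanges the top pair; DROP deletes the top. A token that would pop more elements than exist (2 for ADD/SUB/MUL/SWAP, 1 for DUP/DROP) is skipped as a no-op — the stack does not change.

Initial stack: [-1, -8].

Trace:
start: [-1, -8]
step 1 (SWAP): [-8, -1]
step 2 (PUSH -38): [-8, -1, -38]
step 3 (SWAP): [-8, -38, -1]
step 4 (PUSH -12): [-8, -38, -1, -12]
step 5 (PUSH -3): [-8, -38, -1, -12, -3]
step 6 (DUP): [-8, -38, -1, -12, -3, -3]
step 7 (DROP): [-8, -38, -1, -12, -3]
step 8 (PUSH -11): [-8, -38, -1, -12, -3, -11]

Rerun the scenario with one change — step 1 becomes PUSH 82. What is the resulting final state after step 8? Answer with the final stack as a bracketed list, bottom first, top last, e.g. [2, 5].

[-1, -8, -38, 82, -12, -3, -11]

(re-executing from step 1 with the substitution; state before step 1: [-1, -8])
step 1 (PUSH 82): [-1, -8, 82]
step 2 (PUSH -38): [-1, -8, 82, -38]
step 3 (SWAP): [-1, -8, -38, 82]
step 4 (PUSH -12): [-1, -8, -38, 82, -12]
step 5 (PUSH -3): [-1, -8, -38, 82, -12, -3]
step 6 (DUP): [-1, -8, -38, 82, -12, -3, -3]
step 7 (DROP): [-1, -8, -38, 82, -12, -3]
step 8 (PUSH -11): [-1, -8, -38, 82, -12, -3, -11]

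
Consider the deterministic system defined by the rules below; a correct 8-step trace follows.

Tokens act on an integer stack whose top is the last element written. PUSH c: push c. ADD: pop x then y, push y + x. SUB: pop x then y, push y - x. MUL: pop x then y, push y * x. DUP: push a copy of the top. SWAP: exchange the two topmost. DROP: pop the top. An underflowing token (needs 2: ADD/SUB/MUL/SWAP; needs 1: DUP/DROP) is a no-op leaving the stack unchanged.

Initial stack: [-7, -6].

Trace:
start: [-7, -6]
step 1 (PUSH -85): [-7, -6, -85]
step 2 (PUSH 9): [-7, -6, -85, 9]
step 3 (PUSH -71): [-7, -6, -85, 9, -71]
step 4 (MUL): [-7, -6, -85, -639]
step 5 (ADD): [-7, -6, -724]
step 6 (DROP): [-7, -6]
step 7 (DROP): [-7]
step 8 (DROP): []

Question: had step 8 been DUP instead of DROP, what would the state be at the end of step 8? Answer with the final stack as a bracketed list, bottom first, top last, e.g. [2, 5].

[-7, -7]

(re-executing from step 8 with the substitution; state before step 8: [-7])
step 8 (DUP): [-7, -7]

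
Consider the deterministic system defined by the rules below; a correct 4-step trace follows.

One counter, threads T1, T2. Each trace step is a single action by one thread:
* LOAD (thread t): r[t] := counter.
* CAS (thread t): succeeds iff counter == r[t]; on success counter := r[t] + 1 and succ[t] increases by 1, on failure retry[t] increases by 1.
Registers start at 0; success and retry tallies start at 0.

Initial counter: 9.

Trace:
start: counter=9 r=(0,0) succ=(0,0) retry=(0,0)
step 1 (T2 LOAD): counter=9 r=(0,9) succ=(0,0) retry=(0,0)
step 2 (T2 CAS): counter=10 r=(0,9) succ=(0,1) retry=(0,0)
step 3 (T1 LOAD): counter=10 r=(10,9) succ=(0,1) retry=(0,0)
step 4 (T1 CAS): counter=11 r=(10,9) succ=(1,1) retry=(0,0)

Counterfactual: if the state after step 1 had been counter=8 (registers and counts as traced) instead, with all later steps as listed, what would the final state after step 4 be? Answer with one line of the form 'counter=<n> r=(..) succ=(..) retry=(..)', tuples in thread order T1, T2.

state after step 1 := counter=8 r=(0,9) succ=(0,0) retry=(0,0)
step 2 (T2 CAS): counter=8 r=(0,9) succ=(0,0) retry=(0,1)
step 3 (T1 LOAD): counter=8 r=(8,9) succ=(0,0) retry=(0,1)
step 4 (T1 CAS): counter=9 r=(8,9) succ=(1,0) retry=(0,1)

counter=9 r=(8,9) succ=(1,0) retry=(0,1)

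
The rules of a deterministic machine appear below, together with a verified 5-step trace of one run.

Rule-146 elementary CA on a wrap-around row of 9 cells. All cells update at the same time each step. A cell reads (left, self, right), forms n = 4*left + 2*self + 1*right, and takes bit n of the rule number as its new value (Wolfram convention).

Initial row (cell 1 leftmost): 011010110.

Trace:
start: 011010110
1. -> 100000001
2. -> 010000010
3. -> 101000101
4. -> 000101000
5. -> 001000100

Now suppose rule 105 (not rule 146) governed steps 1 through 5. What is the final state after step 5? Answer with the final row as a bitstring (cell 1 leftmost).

111000111

(re-executing steps 1..5 under rule 105; state before step 1: 011010110)
1. -> 011101110
2. -> 010111010
3. -> 001101100
4. -> 101111101
5. -> 111000111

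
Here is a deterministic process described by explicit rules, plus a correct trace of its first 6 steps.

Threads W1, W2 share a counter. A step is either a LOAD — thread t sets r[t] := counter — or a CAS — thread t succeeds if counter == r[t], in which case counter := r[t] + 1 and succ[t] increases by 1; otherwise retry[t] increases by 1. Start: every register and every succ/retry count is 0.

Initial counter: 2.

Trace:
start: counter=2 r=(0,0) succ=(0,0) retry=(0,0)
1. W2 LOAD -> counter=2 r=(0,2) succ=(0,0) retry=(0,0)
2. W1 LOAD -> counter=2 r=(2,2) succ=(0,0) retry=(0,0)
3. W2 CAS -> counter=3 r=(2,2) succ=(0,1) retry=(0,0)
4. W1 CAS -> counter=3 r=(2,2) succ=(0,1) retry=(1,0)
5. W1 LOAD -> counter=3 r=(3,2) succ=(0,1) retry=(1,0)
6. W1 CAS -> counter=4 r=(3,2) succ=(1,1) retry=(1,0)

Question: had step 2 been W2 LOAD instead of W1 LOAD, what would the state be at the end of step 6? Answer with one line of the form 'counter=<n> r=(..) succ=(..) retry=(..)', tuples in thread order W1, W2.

counter=4 r=(3,2) succ=(1,1) retry=(1,0)

(re-executing from step 2 with the substitution; state before step 2: counter=2 r=(0,2) succ=(0,0) retry=(0,0))
2. W2 LOAD -> counter=2 r=(0,2) succ=(0,0) retry=(0,0)
3. W2 CAS -> counter=3 r=(0,2) succ=(0,1) retry=(0,0)
4. W1 CAS -> counter=3 r=(0,2) succ=(0,1) retry=(1,0)
5. W1 LOAD -> counter=3 r=(3,2) succ=(0,1) retry=(1,0)
6. W1 CAS -> counter=4 r=(3,2) succ=(1,1) retry=(1,0)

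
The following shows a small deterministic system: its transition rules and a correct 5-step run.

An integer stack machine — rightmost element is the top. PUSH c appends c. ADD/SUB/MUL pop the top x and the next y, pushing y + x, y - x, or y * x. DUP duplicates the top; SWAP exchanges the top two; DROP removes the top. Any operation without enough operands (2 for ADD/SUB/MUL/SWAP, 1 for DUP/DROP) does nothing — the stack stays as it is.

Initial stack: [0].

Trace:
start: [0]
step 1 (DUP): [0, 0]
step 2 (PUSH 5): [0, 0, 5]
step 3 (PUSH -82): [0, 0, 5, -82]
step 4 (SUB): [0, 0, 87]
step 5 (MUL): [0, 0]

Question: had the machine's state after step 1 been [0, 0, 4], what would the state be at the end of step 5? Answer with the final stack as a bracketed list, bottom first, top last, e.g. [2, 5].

[0, 0, 348]

state after step 1 := [0, 0, 4]
step 2 (PUSH 5): [0, 0, 4, 5]
step 3 (PUSH -82): [0, 0, 4, 5, -82]
step 4 (SUB): [0, 0, 4, 87]
step 5 (MUL): [0, 0, 348]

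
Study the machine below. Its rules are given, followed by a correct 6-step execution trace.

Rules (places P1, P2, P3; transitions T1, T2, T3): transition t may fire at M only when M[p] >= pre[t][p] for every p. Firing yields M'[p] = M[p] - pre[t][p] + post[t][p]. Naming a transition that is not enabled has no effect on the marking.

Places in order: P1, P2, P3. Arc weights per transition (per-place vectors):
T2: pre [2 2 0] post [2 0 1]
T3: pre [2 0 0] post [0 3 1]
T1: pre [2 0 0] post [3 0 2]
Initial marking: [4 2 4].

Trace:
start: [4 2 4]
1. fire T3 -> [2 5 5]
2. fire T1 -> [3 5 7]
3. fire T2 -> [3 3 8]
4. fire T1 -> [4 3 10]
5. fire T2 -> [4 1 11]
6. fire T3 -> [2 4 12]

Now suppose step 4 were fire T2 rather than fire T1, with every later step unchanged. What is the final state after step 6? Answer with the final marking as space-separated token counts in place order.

(re-executing from step 4 with the substitution; state before step 4: [3 3 8])
4. fire T2 -> [3 1 9]
5. fire T2 -> [3 1 9]
6. fire T3 -> [1 4 10]

1 4 10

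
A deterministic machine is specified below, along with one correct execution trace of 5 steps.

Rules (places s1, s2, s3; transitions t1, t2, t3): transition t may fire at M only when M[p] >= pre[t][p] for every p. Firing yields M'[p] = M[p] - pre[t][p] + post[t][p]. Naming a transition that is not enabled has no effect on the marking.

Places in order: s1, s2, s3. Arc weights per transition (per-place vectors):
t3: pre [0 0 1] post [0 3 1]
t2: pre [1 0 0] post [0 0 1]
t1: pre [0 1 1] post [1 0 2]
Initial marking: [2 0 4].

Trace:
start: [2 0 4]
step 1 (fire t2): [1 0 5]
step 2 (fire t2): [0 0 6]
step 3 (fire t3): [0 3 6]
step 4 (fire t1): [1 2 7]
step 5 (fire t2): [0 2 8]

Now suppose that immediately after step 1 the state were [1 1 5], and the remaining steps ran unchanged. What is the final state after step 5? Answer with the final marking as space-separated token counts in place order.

0 3 8

state after step 1 := [1 1 5]
step 2 (fire t2): [0 1 6]
step 3 (fire t3): [0 4 6]
step 4 (fire t1): [1 3 7]
step 5 (fire t2): [0 3 8]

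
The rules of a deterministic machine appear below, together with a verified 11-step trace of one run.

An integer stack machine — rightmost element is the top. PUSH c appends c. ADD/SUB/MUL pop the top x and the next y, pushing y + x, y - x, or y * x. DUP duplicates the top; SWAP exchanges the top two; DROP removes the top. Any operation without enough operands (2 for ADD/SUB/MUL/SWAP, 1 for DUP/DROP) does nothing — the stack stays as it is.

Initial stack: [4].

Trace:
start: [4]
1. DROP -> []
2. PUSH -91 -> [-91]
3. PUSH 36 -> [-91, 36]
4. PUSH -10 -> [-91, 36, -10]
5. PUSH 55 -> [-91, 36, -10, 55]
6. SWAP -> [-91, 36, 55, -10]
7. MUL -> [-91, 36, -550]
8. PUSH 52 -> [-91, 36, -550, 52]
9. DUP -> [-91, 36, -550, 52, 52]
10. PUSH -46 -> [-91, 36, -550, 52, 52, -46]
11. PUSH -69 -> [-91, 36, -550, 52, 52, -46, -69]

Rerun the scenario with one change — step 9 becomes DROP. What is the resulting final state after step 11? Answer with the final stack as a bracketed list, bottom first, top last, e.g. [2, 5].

(re-executing from step 9 with the substitution; state before step 9: [-91, 36, -550, 52])
9. DROP -> [-91, 36, -550]
10. PUSH -46 -> [-91, 36, -550, -46]
11. PUSH -69 -> [-91, 36, -550, -46, -69]

[-91, 36, -550, -46, -69]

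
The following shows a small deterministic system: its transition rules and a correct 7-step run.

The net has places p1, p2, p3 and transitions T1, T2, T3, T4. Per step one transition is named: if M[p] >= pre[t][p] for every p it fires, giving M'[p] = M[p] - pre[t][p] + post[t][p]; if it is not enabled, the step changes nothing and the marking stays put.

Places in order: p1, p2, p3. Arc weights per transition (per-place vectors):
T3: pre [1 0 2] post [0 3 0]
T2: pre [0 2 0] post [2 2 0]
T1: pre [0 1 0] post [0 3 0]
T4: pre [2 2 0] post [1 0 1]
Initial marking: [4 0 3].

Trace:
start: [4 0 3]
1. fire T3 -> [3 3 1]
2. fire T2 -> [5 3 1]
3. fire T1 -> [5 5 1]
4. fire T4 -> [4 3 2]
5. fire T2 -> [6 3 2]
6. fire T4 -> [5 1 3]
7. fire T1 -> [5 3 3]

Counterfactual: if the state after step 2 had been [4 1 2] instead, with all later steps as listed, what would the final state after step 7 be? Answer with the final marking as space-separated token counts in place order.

state after step 2 := [4 1 2]
3. fire T1 -> [4 3 2]
4. fire T4 -> [3 1 3]
5. fire T2 -> [3 1 3]
6. fire T4 -> [3 1 3]
7. fire T1 -> [3 3 3]

3 3 3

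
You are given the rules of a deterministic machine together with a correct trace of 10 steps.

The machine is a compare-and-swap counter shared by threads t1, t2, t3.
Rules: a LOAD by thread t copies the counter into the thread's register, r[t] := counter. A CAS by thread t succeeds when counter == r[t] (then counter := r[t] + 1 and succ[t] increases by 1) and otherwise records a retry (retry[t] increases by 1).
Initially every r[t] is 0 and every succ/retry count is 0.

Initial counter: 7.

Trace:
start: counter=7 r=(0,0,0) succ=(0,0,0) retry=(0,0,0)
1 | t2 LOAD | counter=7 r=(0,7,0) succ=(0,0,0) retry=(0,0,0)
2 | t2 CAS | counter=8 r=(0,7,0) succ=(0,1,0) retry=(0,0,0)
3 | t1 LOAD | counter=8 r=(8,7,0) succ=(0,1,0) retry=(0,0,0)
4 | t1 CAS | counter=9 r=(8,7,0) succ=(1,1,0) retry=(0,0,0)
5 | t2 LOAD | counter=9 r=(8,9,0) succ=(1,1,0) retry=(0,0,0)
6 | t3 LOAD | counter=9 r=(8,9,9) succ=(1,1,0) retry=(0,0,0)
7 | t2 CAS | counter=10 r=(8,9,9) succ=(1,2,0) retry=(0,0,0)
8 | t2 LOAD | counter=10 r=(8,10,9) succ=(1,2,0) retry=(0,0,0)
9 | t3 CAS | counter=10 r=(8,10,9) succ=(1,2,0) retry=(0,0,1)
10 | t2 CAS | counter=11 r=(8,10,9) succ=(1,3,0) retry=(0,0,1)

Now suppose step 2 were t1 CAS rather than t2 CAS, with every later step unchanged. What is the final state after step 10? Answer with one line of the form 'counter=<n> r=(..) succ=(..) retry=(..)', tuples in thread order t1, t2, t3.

(re-executing from step 2 with the substitution; state before step 2: counter=7 r=(0,7,0) succ=(0,0,0) retry=(0,0,0))
2 | t1 CAS | counter=7 r=(0,7,0) succ=(0,0,0) retry=(1,0,0)
3 | t1 LOAD | counter=7 r=(7,7,0) succ=(0,0,0) retry=(1,0,0)
4 | t1 CAS | counter=8 r=(7,7,0) succ=(1,0,0) retry=(1,0,0)
5 | t2 LOAD | counter=8 r=(7,8,0) succ=(1,0,0) retry=(1,0,0)
6 | t3 LOAD | counter=8 r=(7,8,8) succ=(1,0,0) retry=(1,0,0)
7 | t2 CAS | counter=9 r=(7,8,8) succ=(1,1,0) retry=(1,0,0)
8 | t2 LOAD | counter=9 r=(7,9,8) succ=(1,1,0) retry=(1,0,0)
9 | t3 CAS | counter=9 r=(7,9,8) succ=(1,1,0) retry=(1,0,1)
10 | t2 CAS | counter=10 r=(7,9,8) succ=(1,2,0) retry=(1,0,1)

counter=10 r=(7,9,8) succ=(1,2,0) retry=(1,0,1)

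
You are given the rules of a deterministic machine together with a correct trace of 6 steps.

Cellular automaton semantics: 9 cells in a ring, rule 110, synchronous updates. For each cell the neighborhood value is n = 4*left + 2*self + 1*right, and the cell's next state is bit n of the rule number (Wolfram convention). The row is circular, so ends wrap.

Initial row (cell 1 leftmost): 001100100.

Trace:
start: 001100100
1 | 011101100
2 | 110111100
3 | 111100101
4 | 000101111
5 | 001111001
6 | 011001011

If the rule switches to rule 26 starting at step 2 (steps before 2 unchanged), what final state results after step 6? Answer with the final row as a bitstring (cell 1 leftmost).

010100100

(re-executing steps 2..6 under rule 26; state before step 2: 011101100)
2 | 110001010
3 | 101010000
4 | 000001001
5 | 100010110
6 | 010100100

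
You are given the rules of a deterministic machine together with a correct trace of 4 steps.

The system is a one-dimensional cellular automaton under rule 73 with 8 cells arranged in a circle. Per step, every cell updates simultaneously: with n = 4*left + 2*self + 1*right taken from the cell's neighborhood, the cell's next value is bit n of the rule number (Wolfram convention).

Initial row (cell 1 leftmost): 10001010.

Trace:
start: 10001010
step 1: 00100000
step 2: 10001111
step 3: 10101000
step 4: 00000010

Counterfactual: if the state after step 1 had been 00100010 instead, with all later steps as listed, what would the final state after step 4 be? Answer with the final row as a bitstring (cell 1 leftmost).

10001000

state after step 1 := 00100010
step 2: 10001000
step 3: 00100010
step 4: 10001000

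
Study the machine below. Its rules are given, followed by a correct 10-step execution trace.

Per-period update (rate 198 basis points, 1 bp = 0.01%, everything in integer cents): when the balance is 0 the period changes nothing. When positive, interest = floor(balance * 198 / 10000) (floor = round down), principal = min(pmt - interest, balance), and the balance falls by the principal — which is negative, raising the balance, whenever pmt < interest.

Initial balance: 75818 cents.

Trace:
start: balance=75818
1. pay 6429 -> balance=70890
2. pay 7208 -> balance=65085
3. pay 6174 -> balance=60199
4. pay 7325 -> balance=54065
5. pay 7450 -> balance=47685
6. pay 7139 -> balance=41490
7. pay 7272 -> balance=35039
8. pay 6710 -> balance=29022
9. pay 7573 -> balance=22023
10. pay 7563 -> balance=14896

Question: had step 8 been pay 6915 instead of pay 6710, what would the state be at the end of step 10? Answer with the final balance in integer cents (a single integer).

14682

(re-executing from step 8 with the substitution; state before step 8: balance=35039)
8. pay 6915 -> balance=28817
9. pay 7573 -> balance=21814
10. pay 7563 -> balance=14682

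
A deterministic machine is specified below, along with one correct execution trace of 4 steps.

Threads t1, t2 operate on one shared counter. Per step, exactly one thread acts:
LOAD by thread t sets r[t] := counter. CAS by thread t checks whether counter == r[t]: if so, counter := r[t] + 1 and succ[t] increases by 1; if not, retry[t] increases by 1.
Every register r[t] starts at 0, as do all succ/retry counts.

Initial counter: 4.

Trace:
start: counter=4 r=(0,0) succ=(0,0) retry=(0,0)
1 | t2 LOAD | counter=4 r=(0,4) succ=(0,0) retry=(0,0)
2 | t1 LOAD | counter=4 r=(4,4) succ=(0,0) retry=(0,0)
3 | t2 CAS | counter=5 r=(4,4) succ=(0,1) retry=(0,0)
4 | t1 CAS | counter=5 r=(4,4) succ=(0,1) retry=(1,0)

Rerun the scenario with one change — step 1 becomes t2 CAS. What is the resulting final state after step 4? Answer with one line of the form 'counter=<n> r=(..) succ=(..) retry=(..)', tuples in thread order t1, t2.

counter=5 r=(4,0) succ=(1,0) retry=(0,2)

(re-executing from step 1 with the substitution; state before step 1: counter=4 r=(0,0) succ=(0,0) retry=(0,0))
1 | t2 CAS | counter=4 r=(0,0) succ=(0,0) retry=(0,1)
2 | t1 LOAD | counter=4 r=(4,0) succ=(0,0) retry=(0,1)
3 | t2 CAS | counter=4 r=(4,0) succ=(0,0) retry=(0,2)
4 | t1 CAS | counter=5 r=(4,0) succ=(1,0) retry=(0,2)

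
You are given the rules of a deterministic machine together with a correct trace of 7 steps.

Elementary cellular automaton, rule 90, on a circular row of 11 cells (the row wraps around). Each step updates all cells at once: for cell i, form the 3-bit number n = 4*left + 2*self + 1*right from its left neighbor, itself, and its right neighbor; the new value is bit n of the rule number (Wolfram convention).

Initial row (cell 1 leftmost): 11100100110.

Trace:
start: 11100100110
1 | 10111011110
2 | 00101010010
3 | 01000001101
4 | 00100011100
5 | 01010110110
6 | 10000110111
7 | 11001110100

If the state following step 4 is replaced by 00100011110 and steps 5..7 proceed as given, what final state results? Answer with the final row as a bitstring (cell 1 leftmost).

10001100001

state after step 4 := 00100011110
5 | 01010110011
6 | 00000111111
7 | 10001100001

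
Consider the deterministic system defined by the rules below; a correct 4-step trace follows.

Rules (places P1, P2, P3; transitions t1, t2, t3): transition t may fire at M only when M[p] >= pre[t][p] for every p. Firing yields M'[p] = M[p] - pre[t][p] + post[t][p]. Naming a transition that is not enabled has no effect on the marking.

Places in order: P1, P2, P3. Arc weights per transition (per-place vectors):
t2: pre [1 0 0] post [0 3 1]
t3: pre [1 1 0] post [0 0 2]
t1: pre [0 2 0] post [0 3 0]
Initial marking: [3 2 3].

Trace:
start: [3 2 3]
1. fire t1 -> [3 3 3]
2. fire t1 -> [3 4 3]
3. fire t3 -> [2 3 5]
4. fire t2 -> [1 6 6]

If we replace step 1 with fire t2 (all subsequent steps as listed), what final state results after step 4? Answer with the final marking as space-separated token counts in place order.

0 8 7

(re-executing from step 1 with the substitution; state before step 1: [3 2 3])
1. fire t2 -> [2 5 4]
2. fire t1 -> [2 6 4]
3. fire t3 -> [1 5 6]
4. fire t2 -> [0 8 7]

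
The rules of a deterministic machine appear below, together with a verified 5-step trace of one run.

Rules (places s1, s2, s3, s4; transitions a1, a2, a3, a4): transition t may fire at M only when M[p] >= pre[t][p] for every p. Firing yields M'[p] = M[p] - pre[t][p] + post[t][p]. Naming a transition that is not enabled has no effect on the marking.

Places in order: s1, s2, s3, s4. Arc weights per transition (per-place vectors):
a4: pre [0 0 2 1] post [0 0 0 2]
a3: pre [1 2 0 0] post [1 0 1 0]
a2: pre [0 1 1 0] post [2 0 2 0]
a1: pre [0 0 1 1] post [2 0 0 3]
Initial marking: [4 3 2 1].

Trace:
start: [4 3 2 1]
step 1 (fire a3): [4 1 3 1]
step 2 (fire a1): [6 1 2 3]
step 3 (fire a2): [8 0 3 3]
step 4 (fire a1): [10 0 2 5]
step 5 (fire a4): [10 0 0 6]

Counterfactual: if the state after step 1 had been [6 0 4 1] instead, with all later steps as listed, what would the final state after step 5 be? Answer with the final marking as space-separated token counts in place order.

10 0 0 6

state after step 1 := [6 0 4 1]
step 2 (fire a1): [8 0 3 3]
step 3 (fire a2): [8 0 3 3]
step 4 (fire a1): [10 0 2 5]
step 5 (fire a4): [10 0 0 6]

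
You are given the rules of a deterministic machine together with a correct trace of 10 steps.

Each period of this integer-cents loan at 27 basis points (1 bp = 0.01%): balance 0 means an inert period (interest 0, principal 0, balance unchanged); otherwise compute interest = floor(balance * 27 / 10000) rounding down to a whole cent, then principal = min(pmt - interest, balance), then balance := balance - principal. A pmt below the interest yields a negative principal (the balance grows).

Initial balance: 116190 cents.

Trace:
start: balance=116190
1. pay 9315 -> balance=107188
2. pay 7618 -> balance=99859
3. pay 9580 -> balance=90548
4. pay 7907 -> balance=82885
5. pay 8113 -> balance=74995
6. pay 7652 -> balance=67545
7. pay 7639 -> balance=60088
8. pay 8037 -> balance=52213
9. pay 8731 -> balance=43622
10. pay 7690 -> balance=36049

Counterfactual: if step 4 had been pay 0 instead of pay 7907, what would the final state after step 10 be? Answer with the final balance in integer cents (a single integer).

(re-executing from step 4 with the substitution; state before step 4: balance=90548)
4. pay 0 -> balance=90792
5. pay 8113 -> balance=82924
6. pay 7652 -> balance=75495
7. pay 7639 -> balance=68059
8. pay 8037 -> balance=60205
9. pay 8731 -> balance=51636
10. pay 7690 -> balance=44085

44085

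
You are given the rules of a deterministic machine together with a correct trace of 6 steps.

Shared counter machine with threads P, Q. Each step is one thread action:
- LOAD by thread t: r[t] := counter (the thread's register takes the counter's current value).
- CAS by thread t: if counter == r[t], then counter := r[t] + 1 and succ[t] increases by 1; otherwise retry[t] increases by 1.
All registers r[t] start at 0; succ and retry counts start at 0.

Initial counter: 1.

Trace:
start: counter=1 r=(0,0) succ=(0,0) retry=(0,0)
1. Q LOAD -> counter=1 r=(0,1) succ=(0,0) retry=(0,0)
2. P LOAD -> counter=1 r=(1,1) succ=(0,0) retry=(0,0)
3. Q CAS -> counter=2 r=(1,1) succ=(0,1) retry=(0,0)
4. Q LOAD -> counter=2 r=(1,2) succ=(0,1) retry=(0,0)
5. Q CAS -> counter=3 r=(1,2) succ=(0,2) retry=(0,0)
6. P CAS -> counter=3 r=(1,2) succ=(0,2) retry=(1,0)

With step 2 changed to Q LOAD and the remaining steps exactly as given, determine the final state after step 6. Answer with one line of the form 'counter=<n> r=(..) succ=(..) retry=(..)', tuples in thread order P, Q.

counter=3 r=(0,2) succ=(0,2) retry=(1,0)

(re-executing from step 2 with the substitution; state before step 2: counter=1 r=(0,1) succ=(0,0) retry=(0,0))
2. Q LOAD -> counter=1 r=(0,1) succ=(0,0) retry=(0,0)
3. Q CAS -> counter=2 r=(0,1) succ=(0,1) retry=(0,0)
4. Q LOAD -> counter=2 r=(0,2) succ=(0,1) retry=(0,0)
5. Q CAS -> counter=3 r=(0,2) succ=(0,2) retry=(0,0)
6. P CAS -> counter=3 r=(0,2) succ=(0,2) retry=(1,0)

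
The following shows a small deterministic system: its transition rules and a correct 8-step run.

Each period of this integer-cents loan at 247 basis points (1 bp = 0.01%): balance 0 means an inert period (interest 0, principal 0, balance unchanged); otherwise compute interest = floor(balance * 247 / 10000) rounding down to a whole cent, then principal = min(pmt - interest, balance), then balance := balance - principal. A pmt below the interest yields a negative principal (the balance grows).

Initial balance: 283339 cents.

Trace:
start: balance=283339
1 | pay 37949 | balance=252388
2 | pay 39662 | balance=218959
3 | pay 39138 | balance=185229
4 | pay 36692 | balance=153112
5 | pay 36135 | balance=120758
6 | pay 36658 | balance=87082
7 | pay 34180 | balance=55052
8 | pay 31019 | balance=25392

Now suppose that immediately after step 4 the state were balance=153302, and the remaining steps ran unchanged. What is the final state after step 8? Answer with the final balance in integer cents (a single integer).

25602

state after step 4 := balance=153302
5 | pay 36135 | balance=120953
6 | pay 36658 | balance=87282
7 | pay 34180 | balance=55257
8 | pay 31019 | balance=25602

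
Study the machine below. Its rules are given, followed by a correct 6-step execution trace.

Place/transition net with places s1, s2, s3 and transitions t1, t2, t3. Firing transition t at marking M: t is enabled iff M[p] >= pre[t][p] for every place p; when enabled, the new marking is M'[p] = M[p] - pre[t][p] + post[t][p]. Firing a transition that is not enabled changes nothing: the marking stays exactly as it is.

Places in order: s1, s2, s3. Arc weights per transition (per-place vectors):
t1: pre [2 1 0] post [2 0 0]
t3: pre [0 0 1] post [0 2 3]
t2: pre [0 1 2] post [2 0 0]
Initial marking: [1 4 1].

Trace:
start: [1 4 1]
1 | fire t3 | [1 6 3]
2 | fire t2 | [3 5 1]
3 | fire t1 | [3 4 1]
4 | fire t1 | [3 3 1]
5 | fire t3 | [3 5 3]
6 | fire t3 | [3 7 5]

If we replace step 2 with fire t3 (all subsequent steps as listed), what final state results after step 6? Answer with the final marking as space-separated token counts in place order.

(re-executing from step 2 with the substitution; state before step 2: [1 6 3])
2 | fire t3 | [1 8 5]
3 | fire t1 | [1 8 5]
4 | fire t1 | [1 8 5]
5 | fire t3 | [1 10 7]
6 | fire t3 | [1 12 9]

1 12 9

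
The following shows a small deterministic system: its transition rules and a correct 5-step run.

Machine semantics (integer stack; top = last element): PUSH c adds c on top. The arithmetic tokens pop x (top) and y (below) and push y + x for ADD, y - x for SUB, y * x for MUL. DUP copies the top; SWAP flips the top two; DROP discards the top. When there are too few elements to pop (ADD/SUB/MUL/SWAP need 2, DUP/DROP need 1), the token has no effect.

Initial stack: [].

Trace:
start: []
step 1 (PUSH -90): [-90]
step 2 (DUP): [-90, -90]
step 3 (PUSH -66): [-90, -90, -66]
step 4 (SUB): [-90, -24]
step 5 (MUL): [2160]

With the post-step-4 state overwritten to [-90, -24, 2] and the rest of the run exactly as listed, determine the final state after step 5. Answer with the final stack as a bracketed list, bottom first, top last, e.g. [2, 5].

state after step 4 := [-90, -24, 2]
step 5 (MUL): [-90, -48]

[-90, -48]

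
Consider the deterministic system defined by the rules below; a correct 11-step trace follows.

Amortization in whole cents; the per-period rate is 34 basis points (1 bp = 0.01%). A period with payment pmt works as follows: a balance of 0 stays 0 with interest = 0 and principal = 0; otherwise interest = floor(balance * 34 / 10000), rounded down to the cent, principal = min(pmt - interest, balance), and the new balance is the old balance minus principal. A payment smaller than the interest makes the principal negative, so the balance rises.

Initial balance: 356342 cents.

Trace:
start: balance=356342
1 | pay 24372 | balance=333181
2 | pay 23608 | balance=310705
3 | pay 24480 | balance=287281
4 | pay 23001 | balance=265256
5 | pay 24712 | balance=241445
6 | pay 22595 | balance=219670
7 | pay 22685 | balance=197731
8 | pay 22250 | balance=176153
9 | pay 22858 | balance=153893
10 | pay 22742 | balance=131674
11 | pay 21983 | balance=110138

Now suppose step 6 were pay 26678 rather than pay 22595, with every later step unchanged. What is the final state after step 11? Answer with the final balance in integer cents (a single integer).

105985

(re-executing from step 6 with the substitution; state before step 6: balance=241445)
6 | pay 26678 | balance=215587
7 | pay 22685 | balance=193634
8 | pay 22250 | balance=172042
9 | pay 22858 | balance=149768
10 | pay 22742 | balance=127535
11 | pay 21983 | balance=105985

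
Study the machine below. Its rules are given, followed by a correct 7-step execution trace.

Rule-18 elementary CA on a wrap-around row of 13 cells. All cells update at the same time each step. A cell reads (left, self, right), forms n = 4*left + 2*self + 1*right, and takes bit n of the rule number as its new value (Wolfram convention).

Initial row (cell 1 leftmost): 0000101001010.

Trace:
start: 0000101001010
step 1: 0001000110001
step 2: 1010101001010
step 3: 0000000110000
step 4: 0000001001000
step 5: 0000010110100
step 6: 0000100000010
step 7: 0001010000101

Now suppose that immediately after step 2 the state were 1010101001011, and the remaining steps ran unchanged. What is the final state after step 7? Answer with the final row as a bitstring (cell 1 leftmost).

state after step 2 := 1010101001011
step 3: 0000000110000
step 4: 0000001001000
step 5: 0000010110100
step 6: 0000100000010
step 7: 0001010000101

0001010000101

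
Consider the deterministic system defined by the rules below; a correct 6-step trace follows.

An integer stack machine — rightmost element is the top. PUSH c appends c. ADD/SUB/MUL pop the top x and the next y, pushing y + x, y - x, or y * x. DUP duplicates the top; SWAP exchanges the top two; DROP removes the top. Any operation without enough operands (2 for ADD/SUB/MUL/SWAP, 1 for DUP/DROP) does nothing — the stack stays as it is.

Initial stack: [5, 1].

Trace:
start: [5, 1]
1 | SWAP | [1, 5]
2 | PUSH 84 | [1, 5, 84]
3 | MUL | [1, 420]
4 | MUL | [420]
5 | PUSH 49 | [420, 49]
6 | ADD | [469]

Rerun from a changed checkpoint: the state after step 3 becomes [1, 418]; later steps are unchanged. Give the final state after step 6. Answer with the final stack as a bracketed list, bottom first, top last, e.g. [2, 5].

[467]

state after step 3 := [1, 418]
4 | MUL | [418]
5 | PUSH 49 | [418, 49]
6 | ADD | [467]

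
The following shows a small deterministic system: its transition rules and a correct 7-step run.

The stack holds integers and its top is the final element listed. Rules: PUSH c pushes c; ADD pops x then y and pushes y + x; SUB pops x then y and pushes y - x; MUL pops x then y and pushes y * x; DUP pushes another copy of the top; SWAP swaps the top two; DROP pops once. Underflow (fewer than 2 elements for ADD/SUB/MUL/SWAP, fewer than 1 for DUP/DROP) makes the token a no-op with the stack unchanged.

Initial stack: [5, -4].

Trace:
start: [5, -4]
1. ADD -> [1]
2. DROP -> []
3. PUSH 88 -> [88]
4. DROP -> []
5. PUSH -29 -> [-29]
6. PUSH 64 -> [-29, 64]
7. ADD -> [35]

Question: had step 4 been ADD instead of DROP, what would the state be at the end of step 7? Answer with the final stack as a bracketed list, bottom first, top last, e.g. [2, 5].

[88, 35]

(re-executing from step 4 with the substitution; state before step 4: [88])
4. ADD -> [88]
5. PUSH -29 -> [88, -29]
6. PUSH 64 -> [88, -29, 64]
7. ADD -> [88, 35]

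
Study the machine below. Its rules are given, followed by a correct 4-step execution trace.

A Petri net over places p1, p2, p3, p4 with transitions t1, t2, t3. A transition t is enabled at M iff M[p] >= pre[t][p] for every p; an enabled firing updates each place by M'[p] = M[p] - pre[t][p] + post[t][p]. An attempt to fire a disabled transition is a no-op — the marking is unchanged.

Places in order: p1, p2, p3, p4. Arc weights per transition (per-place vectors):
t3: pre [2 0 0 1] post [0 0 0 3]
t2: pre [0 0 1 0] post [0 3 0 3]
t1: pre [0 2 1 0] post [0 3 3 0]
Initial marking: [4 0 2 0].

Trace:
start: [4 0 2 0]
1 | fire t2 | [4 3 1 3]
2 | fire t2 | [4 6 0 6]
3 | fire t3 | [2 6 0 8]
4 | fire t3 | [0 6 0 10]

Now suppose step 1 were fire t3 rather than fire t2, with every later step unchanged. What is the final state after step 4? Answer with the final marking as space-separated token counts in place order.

0 3 1 7

(re-executing from step 1 with the substitution; state before step 1: [4 0 2 0])
1 | fire t3 | [4 0 2 0]
2 | fire t2 | [4 3 1 3]
3 | fire t3 | [2 3 1 5]
4 | fire t3 | [0 3 1 7]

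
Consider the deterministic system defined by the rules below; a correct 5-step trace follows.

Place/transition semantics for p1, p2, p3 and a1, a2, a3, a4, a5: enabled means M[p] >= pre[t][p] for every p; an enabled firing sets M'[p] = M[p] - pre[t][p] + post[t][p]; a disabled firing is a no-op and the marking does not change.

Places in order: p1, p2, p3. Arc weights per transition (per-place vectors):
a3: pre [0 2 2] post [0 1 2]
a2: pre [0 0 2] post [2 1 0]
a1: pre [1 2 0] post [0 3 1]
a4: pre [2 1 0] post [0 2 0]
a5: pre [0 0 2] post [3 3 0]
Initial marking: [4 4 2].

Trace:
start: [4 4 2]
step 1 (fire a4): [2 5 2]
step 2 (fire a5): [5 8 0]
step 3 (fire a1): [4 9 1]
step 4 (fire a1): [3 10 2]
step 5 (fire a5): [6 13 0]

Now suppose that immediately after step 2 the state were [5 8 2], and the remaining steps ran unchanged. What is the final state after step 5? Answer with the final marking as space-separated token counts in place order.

state after step 2 := [5 8 2]
step 3 (fire a1): [4 9 3]
step 4 (fire a1): [3 10 4]
step 5 (fire a5): [6 13 2]

6 13 2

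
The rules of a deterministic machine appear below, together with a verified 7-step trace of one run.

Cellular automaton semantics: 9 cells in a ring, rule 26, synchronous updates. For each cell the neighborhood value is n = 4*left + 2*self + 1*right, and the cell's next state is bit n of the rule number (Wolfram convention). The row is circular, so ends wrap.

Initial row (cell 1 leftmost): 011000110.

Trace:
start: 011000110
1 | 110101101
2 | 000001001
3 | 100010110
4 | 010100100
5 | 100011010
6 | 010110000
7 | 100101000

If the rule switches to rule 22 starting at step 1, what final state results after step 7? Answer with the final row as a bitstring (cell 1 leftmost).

001101100

(re-executing steps 1..7 under rule 22; state before step 1: 011000110)
1 | 100101001
2 | 011101110
3 | 100000001
4 | 010000010
5 | 111000111
6 | 000101000
7 | 001101100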